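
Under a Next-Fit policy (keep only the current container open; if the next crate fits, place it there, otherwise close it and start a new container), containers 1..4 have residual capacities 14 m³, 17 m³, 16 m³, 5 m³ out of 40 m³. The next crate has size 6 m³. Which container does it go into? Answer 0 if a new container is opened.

Next-Fit only looks at container 4, which has 5 m³ free.
6 m³ does not fit, so a new container is opened.

0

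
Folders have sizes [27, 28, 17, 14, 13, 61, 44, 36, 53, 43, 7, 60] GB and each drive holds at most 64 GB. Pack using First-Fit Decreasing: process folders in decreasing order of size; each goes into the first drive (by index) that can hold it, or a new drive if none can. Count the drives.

Sorted descending: 61, 60, 53, 44, 43, 36, 28, 27, 17, 14, 13, 7.
61 GB → drive 1 (remaining 3 GB)
60 GB → drive 2 (remaining 4 GB)
53 GB → drive 3 (remaining 11 GB)
44 GB → drive 4 (remaining 20 GB)
43 GB → drive 5 (remaining 21 GB)
36 GB → drive 6 (remaining 28 GB)
28 GB → drive 6 (remaining 0 GB)
27 GB → drive 7 (remaining 37 GB)
17 GB → drive 4 (remaining 3 GB)
14 GB → drive 5 (remaining 7 GB)
13 GB → drive 7 (remaining 24 GB)
7 GB → drive 3 (remaining 4 GB)

7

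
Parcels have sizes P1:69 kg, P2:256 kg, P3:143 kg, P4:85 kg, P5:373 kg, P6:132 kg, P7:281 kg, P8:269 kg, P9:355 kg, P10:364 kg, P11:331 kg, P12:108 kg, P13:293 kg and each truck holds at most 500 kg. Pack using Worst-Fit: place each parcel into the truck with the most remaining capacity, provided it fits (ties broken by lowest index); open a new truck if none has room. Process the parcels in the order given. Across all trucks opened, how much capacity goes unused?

941

P1 (69 kg) → truck 1 (remaining 431 kg)
P2 (256 kg) → truck 1 (remaining 175 kg)
P3 (143 kg) → truck 1 (remaining 32 kg)
P4 (85 kg) → truck 2 (remaining 415 kg)
P5 (373 kg) → truck 2 (remaining 42 kg)
P6 (132 kg) → truck 3 (remaining 368 kg)
P7 (281 kg) → truck 3 (remaining 87 kg)
P8 (269 kg) → truck 4 (remaining 231 kg)
P9 (355 kg) → truck 5 (remaining 145 kg)
P10 (364 kg) → truck 6 (remaining 136 kg)
P11 (331 kg) → truck 7 (remaining 169 kg)
P12 (108 kg) → truck 4 (remaining 123 kg)
P13 (293 kg) → truck 8 (remaining 207 kg)
8 trucks × 500 kg = 4000 kg; used 3059 kg; unused 941 kg.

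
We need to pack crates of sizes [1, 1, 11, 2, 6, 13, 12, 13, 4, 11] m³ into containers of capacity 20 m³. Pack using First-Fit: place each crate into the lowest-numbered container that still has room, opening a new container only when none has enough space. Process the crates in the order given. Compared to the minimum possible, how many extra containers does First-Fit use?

0

First-Fit: [1,1,11,2,4] [6,13] [12] [13] [11] → 5 containers.
5 crates exceed 10 m³ (half the capacity), and no two of those can share a container, so at least 5 containers are needed.
So 5 is already optimal.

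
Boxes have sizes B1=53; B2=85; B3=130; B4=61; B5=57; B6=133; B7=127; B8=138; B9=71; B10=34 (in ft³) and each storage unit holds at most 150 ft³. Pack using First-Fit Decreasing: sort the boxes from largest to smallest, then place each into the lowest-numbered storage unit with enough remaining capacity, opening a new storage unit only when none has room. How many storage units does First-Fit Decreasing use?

Sorted descending: 138, 133, 130, 127, 85, 71, 61, 57, 53, 34.
Put 138 ft³ in storage unit 1; 12 ft³ remain.
Put 133 ft³ in storage unit 2; 17 ft³ remain.
Put 130 ft³ in storage unit 3; 20 ft³ remain.
Put 127 ft³ in storage unit 4; 23 ft³ remain.
Put 85 ft³ in storage unit 5; 65 ft³ remain.
Put 71 ft³ in storage unit 6; 79 ft³ remain.
Put 61 ft³ in storage unit 5; 4 ft³ remain.
Put 57 ft³ in storage unit 6; 22 ft³ remain.
Put 53 ft³ in storage unit 7; 97 ft³ remain.
Put 34 ft³ in storage unit 7; 63 ft³ remain.

7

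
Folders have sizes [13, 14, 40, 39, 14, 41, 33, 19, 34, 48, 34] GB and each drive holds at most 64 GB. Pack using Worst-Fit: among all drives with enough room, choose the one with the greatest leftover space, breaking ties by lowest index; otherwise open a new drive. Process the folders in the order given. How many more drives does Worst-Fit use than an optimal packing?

Worst-Fit: [13,14,14] [40] [39] [41] [33,19] [34] [48] [34] → 8 drives.
7 folders exceed 32 GB (half the capacity), and no two of those can share a drive, so at least 7 drives are needed.
An optimal packing achieves that bound: [48,14] [41,19] [40,14] [39,13] [34] [34] [33] → 7 drives.
Excess: 8 − 7 = 1.

1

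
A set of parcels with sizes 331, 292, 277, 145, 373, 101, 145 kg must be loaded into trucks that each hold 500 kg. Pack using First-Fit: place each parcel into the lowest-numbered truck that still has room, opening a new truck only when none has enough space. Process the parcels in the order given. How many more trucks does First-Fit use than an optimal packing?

0

First-Fit: [331,145] [292,101] [277,145] [373] → 4 trucks.
Total size 1664 kg; any packing needs at least ⌈1664/500⌉ = 4 trucks.
So 4 is already optimal.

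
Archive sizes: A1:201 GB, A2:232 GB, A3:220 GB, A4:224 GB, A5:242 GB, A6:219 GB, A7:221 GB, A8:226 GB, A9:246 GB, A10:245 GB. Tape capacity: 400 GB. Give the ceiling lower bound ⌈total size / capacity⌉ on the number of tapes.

Total size = 201 + 232 + 220 + 224 + 242 + 219 + 221 + 226 + 246 + 245 = 2276 GB.
⌈2276 / 400⌉ = 6.

6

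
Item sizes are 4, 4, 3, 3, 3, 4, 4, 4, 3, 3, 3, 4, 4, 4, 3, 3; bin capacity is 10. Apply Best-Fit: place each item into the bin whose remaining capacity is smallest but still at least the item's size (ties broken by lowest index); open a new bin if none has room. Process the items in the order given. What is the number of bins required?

4 → bin 1 (remaining 6)
4 → bin 1 (remaining 2)
3 → bin 2 (remaining 7)
3 → bin 2 (remaining 4)
3 → bin 2 (remaining 1)
4 → bin 3 (remaining 6)
4 → bin 3 (remaining 2)
4 → bin 4 (remaining 6)
3 → bin 4 (remaining 3)
3 → bin 4 (remaining 0)
3 → bin 5 (remaining 7)
4 → bin 5 (remaining 3)
4 → bin 6 (remaining 6)
4 → bin 6 (remaining 2)
3 → bin 5 (remaining 0)
3 → bin 7 (remaining 7)

7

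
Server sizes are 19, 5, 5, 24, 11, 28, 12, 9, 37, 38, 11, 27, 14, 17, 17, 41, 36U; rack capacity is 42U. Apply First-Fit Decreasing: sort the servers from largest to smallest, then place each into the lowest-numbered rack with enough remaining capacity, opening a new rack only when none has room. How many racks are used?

9 racks

Sorted descending: 41, 38, 37, 36, 28, 27, 24, 19, 17, 17, 14, 12, 11, 11, 9, 5, 5.
41U → rack 1 (remaining 1U)
38U → rack 2 (remaining 4U)
37U → rack 3 (remaining 5U)
36U → rack 4 (remaining 6U)
28U → rack 5 (remaining 14U)
27U → rack 6 (remaining 15U)
24U → rack 7 (remaining 18U)
19U → rack 8 (remaining 23U)
17U → rack 7 (remaining 1U)
17U → rack 8 (remaining 6U)
14U → rack 5 (remaining 0U)
12U → rack 6 (remaining 3U)
11U → rack 9 (remaining 31U)
11U → rack 9 (remaining 20U)
9U → rack 9 (remaining 11U)
5U → rack 3 (remaining 0U)
5U → rack 4 (remaining 1U)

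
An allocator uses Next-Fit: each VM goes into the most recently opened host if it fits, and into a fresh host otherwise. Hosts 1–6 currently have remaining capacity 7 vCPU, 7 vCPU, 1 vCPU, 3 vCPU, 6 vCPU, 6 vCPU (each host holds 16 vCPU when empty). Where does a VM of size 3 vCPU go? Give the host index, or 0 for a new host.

Next-Fit only looks at host 6, which has 6 vCPU free.
3 vCPU fits there.

6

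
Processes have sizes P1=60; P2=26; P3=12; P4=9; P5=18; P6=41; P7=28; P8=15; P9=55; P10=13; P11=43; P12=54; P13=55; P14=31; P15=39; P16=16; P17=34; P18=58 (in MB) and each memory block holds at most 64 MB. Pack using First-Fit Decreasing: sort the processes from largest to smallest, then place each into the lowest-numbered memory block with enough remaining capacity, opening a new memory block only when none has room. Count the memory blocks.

Sorted descending: 60, 58, 55, 55, 54, 43, 41, 39, 34, 31, 28, 26, 18, 16, 15, 13, 12, 9.
60 MB → memory block 1 (remaining 4 MB)
58 MB → memory block 2 (remaining 6 MB)
55 MB → memory block 3 (remaining 9 MB)
55 MB → memory block 4 (remaining 9 MB)
54 MB → memory block 5 (remaining 10 MB)
43 MB → memory block 6 (remaining 21 MB)
41 MB → memory block 7 (remaining 23 MB)
39 MB → memory block 8 (remaining 25 MB)
34 MB → memory block 9 (remaining 30 MB)
31 MB → memory block 10 (remaining 33 MB)
28 MB → memory block 9 (remaining 2 MB)
26 MB → memory block 10 (remaining 7 MB)
18 MB → memory block 6 (remaining 3 MB)
16 MB → memory block 7 (remaining 7 MB)
15 MB → memory block 8 (remaining 10 MB)
13 MB → memory block 11 (remaining 51 MB)
12 MB → memory block 11 (remaining 39 MB)
9 MB → memory block 3 (remaining 0 MB)

11 memory blocks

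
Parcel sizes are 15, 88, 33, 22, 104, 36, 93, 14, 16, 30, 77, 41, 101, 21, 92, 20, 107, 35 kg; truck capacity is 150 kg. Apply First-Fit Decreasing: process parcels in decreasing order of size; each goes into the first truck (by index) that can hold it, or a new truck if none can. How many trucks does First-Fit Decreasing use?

Sorted descending: 107, 104, 101, 93, 92, 88, 77, 41, 36, 35, 33, 30, 22, 21, 20, 16, 15, 14.
truck 1: place 107 kg, 43 kg left
truck 2: place 104 kg, 46 kg left
truck 3: place 101 kg, 49 kg left
truck 4: place 93 kg, 57 kg left
truck 5: place 92 kg, 58 kg left
truck 6: place 88 kg, 62 kg left
truck 7: place 77 kg, 73 kg left
truck 1: place 41 kg, 2 kg left
truck 2: place 36 kg, 10 kg left
truck 3: place 35 kg, 14 kg left
truck 4: place 33 kg, 24 kg left
truck 5: place 30 kg, 28 kg left
truck 4: place 22 kg, 2 kg left
truck 5: place 21 kg, 7 kg left
truck 6: place 20 kg, 42 kg left
truck 6: place 16 kg, 26 kg left
truck 6: place 15 kg, 11 kg left
truck 3: place 14 kg, 0 kg left

7 trucks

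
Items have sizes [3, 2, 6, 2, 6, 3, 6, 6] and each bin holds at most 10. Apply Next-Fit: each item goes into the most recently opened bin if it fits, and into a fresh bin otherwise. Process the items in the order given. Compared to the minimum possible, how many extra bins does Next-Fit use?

1

Next-Fit: [3,2] [6,2] [6,3] [6] [6] → 5 bins.
Total size 34; any packing needs at least ⌈34/10⌉ = 4 bins.
An optimal packing achieves that bound: [6,3] [6,3] [6,2,2] [6] → 4 bins.
Excess: 5 − 4 = 1.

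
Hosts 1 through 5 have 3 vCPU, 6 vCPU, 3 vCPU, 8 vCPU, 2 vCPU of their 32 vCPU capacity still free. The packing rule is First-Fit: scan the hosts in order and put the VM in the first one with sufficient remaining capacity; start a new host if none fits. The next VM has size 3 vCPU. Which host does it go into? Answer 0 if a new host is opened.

Hosts with room: host 1 (3 vCPU), host 2 (6 vCPU), host 3 (3 vCPU), host 4 (8 vCPU).
The first with room is host 1.

1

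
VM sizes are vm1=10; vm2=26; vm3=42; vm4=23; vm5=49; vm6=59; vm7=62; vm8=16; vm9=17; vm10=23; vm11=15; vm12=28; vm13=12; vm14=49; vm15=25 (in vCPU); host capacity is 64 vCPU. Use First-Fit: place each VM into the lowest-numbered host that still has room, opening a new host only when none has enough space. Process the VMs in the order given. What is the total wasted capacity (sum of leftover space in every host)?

host 1: place vm1 (10 vCPU), 54 vCPU left
host 1: place vm2 (26 vCPU), 28 vCPU left
host 2: place vm3 (42 vCPU), 22 vCPU left
host 1: place vm4 (23 vCPU), 5 vCPU left
host 3: place vm5 (49 vCPU), 15 vCPU left
host 4: place vm6 (59 vCPU), 5 vCPU left
host 5: place vm7 (62 vCPU), 2 vCPU left
host 2: place vm8 (16 vCPU), 6 vCPU left
host 6: place vm9 (17 vCPU), 47 vCPU left
host 6: place vm10 (23 vCPU), 24 vCPU left
host 3: place vm11 (15 vCPU), 0 vCPU left
host 7: place vm12 (28 vCPU), 36 vCPU left
host 6: place vm13 (12 vCPU), 12 vCPU left
host 8: place vm14 (49 vCPU), 15 vCPU left
host 7: place vm15 (25 vCPU), 11 vCPU left
8 hosts × 64 vCPU = 512 vCPU; used 456 vCPU; unused 56 vCPU.

56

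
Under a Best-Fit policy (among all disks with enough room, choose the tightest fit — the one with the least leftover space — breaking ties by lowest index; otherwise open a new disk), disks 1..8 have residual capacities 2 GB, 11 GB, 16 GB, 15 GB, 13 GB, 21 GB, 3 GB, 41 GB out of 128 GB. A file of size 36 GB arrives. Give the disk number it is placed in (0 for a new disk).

8

Disks with room: disk 8 (41 GB).
Tightest fit is disk 8 with 41 GB free.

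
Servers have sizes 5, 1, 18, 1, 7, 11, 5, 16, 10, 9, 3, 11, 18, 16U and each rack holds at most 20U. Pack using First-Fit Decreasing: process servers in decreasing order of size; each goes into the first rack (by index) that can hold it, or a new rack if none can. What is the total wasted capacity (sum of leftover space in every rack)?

9

Sorted descending: 18, 18, 16, 16, 11, 11, 10, 9, 7, 5, 5, 3, 1, 1.
18U → rack 1 (remaining 2U)
18U → rack 2 (remaining 2U)
16U → rack 3 (remaining 4U)
16U → rack 4 (remaining 4U)
11U → rack 5 (remaining 9U)
11U → rack 6 (remaining 9U)
10U → rack 7 (remaining 10U)
9U → rack 5 (remaining 0U)
7U → rack 6 (remaining 2U)
5U → rack 7 (remaining 5U)
5U → rack 7 (remaining 0U)
3U → rack 3 (remaining 1U)
1U → rack 1 (remaining 1U)
1U → rack 1 (remaining 0U)
7 racks × 20U = 140U; used 131U; unused 9U.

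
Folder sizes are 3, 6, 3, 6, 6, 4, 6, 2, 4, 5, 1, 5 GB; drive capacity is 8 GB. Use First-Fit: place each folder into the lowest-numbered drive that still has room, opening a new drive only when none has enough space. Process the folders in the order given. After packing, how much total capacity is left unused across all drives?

3 GB → drive 1 (remaining 5 GB)
6 GB → drive 2 (remaining 2 GB)
3 GB → drive 1 (remaining 2 GB)
6 GB → drive 3 (remaining 2 GB)
6 GB → drive 4 (remaining 2 GB)
4 GB → drive 5 (remaining 4 GB)
6 GB → drive 6 (remaining 2 GB)
2 GB → drive 1 (remaining 0 GB)
4 GB → drive 5 (remaining 0 GB)
5 GB → drive 7 (remaining 3 GB)
1 GB → drive 2 (remaining 1 GB)
5 GB → drive 8 (remaining 3 GB)
8 drives × 8 GB = 64 GB; used 51 GB; unused 13 GB.

13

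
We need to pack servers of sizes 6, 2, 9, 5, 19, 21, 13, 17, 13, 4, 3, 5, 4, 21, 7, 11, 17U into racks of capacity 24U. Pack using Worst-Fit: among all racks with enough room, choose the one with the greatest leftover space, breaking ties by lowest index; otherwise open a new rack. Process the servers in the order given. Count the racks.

9

6U → rack 1 (remaining 18U)
2U → rack 1 (remaining 16U)
9U → rack 1 (remaining 7U)
5U → rack 1 (remaining 2U)
19U → rack 2 (remaining 5U)
21U → rack 3 (remaining 3U)
13U → rack 4 (remaining 11U)
17U → rack 5 (remaining 7U)
13U → rack 6 (remaining 11U)
4U → rack 4 (remaining 7U)
3U → rack 6 (remaining 8U)
5U → rack 6 (remaining 3U)
4U → rack 4 (remaining 3U)
21U → rack 7 (remaining 3U)
7U → rack 5 (remaining 0U)
11U → rack 8 (remaining 13U)
17U → rack 9 (remaining 7U)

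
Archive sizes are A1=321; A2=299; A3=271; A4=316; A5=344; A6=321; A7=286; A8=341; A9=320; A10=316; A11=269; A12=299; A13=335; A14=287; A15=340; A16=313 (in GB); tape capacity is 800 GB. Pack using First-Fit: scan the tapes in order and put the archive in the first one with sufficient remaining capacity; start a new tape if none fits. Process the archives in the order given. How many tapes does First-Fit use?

8 tapes

A1 (321 GB) → tape 1 (remaining 479 GB)
A2 (299 GB) → tape 1 (remaining 180 GB)
A3 (271 GB) → tape 2 (remaining 529 GB)
A4 (316 GB) → tape 2 (remaining 213 GB)
A5 (344 GB) → tape 3 (remaining 456 GB)
A6 (321 GB) → tape 3 (remaining 135 GB)
A7 (286 GB) → tape 4 (remaining 514 GB)
A8 (341 GB) → tape 4 (remaining 173 GB)
A9 (320 GB) → tape 5 (remaining 480 GB)
A10 (316 GB) → tape 5 (remaining 164 GB)
A11 (269 GB) → tape 6 (remaining 531 GB)
A12 (299 GB) → tape 6 (remaining 232 GB)
A13 (335 GB) → tape 7 (remaining 465 GB)
A14 (287 GB) → tape 7 (remaining 178 GB)
A15 (340 GB) → tape 8 (remaining 460 GB)
A16 (313 GB) → tape 8 (remaining 147 GB)
Final tapes: [321,299] [271,316] [344,321] [286,341] [320,316] [269,299] [335,287] [340,313].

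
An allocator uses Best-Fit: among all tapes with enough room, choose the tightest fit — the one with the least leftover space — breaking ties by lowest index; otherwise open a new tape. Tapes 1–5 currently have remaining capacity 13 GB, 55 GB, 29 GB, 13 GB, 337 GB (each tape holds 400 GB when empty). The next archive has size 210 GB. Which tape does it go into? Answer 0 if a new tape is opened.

Tapes with room: tape 5 (337 GB).
Tightest fit is tape 5 with 337 GB free.

5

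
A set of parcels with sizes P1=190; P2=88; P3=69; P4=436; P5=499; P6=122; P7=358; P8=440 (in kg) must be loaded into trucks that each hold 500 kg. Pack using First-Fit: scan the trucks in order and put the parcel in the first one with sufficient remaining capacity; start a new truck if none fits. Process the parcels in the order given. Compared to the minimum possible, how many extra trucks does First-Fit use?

First-Fit: [190,88,69,122] [436] [499] [358] [440] → 5 trucks.
Total size 2202 kg; any packing needs at least ⌈2202/500⌉ = 5 trucks.
So 5 is already optimal.

0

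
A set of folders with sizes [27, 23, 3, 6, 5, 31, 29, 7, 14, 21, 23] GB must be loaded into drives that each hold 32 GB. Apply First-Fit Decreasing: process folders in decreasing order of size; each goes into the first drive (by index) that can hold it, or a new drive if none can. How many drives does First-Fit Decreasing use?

Sorted descending: 31, 29, 27, 23, 23, 21, 14, 7, 6, 5, 3.
Put 31 GB in drive 1; 1 GB remain.
Put 29 GB in drive 2; 3 GB remain.
Put 27 GB in drive 3; 5 GB remain.
Put 23 GB in drive 4; 9 GB remain.
Put 23 GB in drive 5; 9 GB remain.
Put 21 GB in drive 6; 11 GB remain.
Put 14 GB in drive 7; 18 GB remain.
Put 7 GB in drive 4; 2 GB remain.
Put 6 GB in drive 5; 3 GB remain.
Put 5 GB in drive 3; 0 GB remain.
Put 3 GB in drive 2; 0 GB remain.

7 drives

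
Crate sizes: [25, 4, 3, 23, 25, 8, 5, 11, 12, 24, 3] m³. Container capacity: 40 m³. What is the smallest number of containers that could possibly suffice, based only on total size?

4 containers

Total size = 25 + 4 + 3 + 23 + 25 + 8 + 5 + 11 + 12 + 24 + 3 = 143 m³.
⌈143 / 40⌉ = 4.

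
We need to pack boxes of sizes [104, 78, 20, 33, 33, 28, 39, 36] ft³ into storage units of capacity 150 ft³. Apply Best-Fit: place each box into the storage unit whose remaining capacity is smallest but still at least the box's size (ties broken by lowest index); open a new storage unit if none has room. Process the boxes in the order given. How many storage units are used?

3

104 ft³ → storage unit 1 (remaining 46 ft³)
78 ft³ → storage unit 2 (remaining 72 ft³)
20 ft³ → storage unit 1 (remaining 26 ft³)
33 ft³ → storage unit 2 (remaining 39 ft³)
33 ft³ → storage unit 2 (remaining 6 ft³)
28 ft³ → storage unit 3 (remaining 122 ft³)
39 ft³ → storage unit 3 (remaining 83 ft³)
36 ft³ → storage unit 3 (remaining 47 ft³)
Final storage units: [104,20] [78,33,33] [28,39,36].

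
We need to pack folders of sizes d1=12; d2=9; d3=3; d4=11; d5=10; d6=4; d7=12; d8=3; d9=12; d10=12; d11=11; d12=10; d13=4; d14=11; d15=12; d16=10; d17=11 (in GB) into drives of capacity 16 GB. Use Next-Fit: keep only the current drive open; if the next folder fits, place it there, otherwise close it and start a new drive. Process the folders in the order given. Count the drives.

13

drive 1: place d1 (12 GB), 4 GB left
drive 2: place d2 (9 GB), 7 GB left
drive 2: place d3 (3 GB), 4 GB left
drive 3: place d4 (11 GB), 5 GB left
drive 4: place d5 (10 GB), 6 GB left
drive 4: place d6 (4 GB), 2 GB left
drive 5: place d7 (12 GB), 4 GB left
drive 5: place d8 (3 GB), 1 GB left
drive 6: place d9 (12 GB), 4 GB left
drive 7: place d10 (12 GB), 4 GB left
drive 8: place d11 (11 GB), 5 GB left
drive 9: place d12 (10 GB), 6 GB left
drive 9: place d13 (4 GB), 2 GB left
drive 10: place d14 (11 GB), 5 GB left
drive 11: place d15 (12 GB), 4 GB left
drive 12: place d16 (10 GB), 6 GB left
drive 13: place d17 (11 GB), 5 GB left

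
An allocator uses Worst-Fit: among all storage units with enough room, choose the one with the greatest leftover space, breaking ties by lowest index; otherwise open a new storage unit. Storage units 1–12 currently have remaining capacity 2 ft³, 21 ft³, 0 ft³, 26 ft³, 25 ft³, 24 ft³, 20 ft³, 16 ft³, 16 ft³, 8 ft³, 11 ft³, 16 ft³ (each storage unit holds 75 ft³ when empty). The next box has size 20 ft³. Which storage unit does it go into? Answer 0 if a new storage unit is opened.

Storage units with room: storage unit 2 (21 ft³), storage unit 4 (26 ft³), storage unit 5 (25 ft³), storage unit 6 (24 ft³), storage unit 7 (20 ft³).
Most room is storage unit 4 with 26 ft³ free.

4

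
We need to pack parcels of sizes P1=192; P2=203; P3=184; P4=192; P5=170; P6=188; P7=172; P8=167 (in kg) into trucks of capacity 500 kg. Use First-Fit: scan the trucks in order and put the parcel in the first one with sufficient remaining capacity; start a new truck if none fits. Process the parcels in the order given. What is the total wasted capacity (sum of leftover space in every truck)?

P1 (192 kg) → truck 1 (remaining 308 kg)
P2 (203 kg) → truck 1 (remaining 105 kg)
P3 (184 kg) → truck 2 (remaining 316 kg)
P4 (192 kg) → truck 2 (remaining 124 kg)
P5 (170 kg) → truck 3 (remaining 330 kg)
P6 (188 kg) → truck 3 (remaining 142 kg)
P7 (172 kg) → truck 4 (remaining 328 kg)
P8 (167 kg) → truck 4 (remaining 161 kg)
4 trucks × 500 kg = 2000 kg; used 1468 kg; unused 532 kg.

532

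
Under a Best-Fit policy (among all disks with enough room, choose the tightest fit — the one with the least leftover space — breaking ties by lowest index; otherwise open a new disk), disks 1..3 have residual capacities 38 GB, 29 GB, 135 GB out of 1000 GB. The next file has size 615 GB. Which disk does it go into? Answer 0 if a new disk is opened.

0

No disk has ≥ 615 GB free, so a new disk is opened.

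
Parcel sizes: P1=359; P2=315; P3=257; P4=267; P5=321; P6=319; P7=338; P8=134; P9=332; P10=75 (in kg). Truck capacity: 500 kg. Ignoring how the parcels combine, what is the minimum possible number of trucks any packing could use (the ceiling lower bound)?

Total size = 359 + 315 + 257 + 267 + 321 + 319 + 338 + 134 + 332 + 75 = 2717 kg.
⌈2717 / 500⌉ = 6.

6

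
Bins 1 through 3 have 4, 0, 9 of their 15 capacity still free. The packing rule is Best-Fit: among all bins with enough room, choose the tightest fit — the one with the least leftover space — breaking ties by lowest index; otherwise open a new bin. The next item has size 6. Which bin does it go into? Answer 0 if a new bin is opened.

3

Bins with room: bin 3 (9).
Tightest fit is bin 3 with 9 free.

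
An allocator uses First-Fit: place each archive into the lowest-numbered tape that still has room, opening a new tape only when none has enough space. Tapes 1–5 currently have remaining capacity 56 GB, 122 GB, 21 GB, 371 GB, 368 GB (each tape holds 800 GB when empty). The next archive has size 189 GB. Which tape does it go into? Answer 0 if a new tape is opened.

4

Tapes with room: tape 4 (371 GB), tape 5 (368 GB).
The first with room is tape 4.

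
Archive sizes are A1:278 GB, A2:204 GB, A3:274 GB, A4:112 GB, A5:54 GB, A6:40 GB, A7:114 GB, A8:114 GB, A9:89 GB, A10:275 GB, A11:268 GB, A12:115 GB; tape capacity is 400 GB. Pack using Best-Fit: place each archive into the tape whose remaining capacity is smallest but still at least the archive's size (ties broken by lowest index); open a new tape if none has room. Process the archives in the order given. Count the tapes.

Put A1 (278 GB) in tape 1; 122 GB remain.
Put A2 (204 GB) in tape 2; 196 GB remain.
Put A3 (274 GB) in tape 3; 126 GB remain.
Put A4 (112 GB) in tape 1; 10 GB remain.
Put A5 (54 GB) in tape 3; 72 GB remain.
Put A6 (40 GB) in tape 3; 32 GB remain.
Put A7 (114 GB) in tape 2; 82 GB remain.
Put A8 (114 GB) in tape 4; 286 GB remain.
Put A9 (89 GB) in tape 4; 197 GB remain.
Put A10 (275 GB) in tape 5; 125 GB remain.
Put A11 (268 GB) in tape 6; 132 GB remain.
Put A12 (115 GB) in tape 5; 10 GB remain.

6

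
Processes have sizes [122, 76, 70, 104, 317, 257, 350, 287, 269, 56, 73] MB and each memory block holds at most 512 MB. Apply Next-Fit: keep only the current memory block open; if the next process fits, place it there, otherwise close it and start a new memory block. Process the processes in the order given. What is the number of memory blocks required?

6

122 MB → memory block 1 (remaining 390 MB)
76 MB → memory block 1 (remaining 314 MB)
70 MB → memory block 1 (remaining 244 MB)
104 MB → memory block 1 (remaining 140 MB)
317 MB → memory block 2 (remaining 195 MB)
257 MB → memory block 3 (remaining 255 MB)
350 MB → memory block 4 (remaining 162 MB)
287 MB → memory block 5 (remaining 225 MB)
269 MB → memory block 6 (remaining 243 MB)
56 MB → memory block 6 (remaining 187 MB)
73 MB → memory block 6 (remaining 114 MB)
Final memory blocks: [122,76,70,104] [317] [257] [350] [287] [269,56,73].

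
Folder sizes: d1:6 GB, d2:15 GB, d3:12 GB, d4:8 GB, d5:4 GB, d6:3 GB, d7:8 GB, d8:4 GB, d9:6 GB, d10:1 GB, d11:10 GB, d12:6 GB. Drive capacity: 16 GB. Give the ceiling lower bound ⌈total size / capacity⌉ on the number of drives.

6

Total size = 6 + 15 + 12 + 8 + 4 + 3 + 8 + 4 + 6 + 1 + 10 + 6 = 83 GB.
⌈83 / 16⌉ = 6.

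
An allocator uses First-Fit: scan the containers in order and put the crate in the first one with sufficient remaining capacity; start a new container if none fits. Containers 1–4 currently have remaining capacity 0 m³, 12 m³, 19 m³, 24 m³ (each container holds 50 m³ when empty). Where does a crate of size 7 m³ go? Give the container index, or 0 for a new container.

Containers with room: container 2 (12 m³), container 3 (19 m³), container 4 (24 m³).
The first with room is container 2.

2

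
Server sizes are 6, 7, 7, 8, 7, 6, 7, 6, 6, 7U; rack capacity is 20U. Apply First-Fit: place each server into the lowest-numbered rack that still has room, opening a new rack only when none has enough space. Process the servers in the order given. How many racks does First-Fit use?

6U → rack 1 (remaining 14U)
7U → rack 1 (remaining 7U)
7U → rack 1 (remaining 0U)
8U → rack 2 (remaining 12U)
7U → rack 2 (remaining 5U)
6U → rack 3 (remaining 14U)
7U → rack 3 (remaining 7U)
6U → rack 3 (remaining 1U)
6U → rack 4 (remaining 14U)
7U → rack 4 (remaining 7U)

4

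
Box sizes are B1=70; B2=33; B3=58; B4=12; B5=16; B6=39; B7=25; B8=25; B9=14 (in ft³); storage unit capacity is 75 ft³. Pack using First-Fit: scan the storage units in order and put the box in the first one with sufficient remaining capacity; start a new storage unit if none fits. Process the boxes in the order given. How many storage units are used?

B1 (70 ft³) → storage unit 1 (remaining 5 ft³)
B2 (33 ft³) → storage unit 2 (remaining 42 ft³)
B3 (58 ft³) → storage unit 3 (remaining 17 ft³)
B4 (12 ft³) → storage unit 2 (remaining 30 ft³)
B5 (16 ft³) → storage unit 2 (remaining 14 ft³)
B6 (39 ft³) → storage unit 4 (remaining 36 ft³)
B7 (25 ft³) → storage unit 4 (remaining 11 ft³)
B8 (25 ft³) → storage unit 5 (remaining 50 ft³)
B9 (14 ft³) → storage unit 2 (remaining 0 ft³)
Final storage units: [70] [33,12,16,14] [58] [39,25] [25].

5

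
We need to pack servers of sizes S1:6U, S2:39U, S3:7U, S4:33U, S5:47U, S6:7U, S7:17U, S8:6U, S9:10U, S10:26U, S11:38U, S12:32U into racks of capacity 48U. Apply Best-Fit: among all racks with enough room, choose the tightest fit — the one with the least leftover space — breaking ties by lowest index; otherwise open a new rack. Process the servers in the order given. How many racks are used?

7

rack 1: place S1 (6U), 42U left
rack 1: place S2 (39U), 3U left
rack 2: place S3 (7U), 41U left
rack 2: place S4 (33U), 8U left
rack 3: place S5 (47U), 1U left
rack 2: place S6 (7U), 1U left
rack 4: place S7 (17U), 31U left
rack 4: place S8 (6U), 25U left
rack 4: place S9 (10U), 15U left
rack 5: place S10 (26U), 22U left
rack 6: place S11 (38U), 10U left
rack 7: place S12 (32U), 16U left
Final racks: [6,39] [7,33,7] [47] [17,6,10] [26] [38] [32].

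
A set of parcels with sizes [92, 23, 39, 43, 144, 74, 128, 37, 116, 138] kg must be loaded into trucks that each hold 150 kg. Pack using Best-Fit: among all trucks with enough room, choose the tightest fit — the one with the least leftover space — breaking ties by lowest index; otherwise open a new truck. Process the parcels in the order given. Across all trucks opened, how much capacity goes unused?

92 kg → truck 1 (remaining 58 kg)
23 kg → truck 1 (remaining 35 kg)
39 kg → truck 2 (remaining 111 kg)
43 kg → truck 2 (remaining 68 kg)
144 kg → truck 3 (remaining 6 kg)
74 kg → truck 4 (remaining 76 kg)
128 kg → truck 5 (remaining 22 kg)
37 kg → truck 2 (remaining 31 kg)
116 kg → truck 6 (remaining 34 kg)
138 kg → truck 7 (remaining 12 kg)
7 trucks × 150 kg = 1050 kg; used 834 kg; unused 216 kg.

216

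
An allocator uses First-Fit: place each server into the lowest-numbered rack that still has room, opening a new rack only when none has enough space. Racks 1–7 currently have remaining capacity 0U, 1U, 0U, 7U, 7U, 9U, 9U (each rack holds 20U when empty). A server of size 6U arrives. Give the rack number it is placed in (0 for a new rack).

4

Racks with room: rack 4 (7U), rack 5 (7U), rack 6 (9U), rack 7 (9U).
The first with room is rack 4.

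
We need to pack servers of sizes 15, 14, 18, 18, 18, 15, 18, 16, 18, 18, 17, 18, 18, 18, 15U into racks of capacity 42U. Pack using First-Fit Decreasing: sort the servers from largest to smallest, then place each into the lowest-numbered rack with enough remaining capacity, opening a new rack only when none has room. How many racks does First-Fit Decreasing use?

Sorted descending: 18, 18, 18, 18, 18, 18, 18, 18, 18, 17, 16, 15, 15, 15, 14.
18U → rack 1 (remaining 24U)
18U → rack 1 (remaining 6U)
18U → rack 2 (remaining 24U)
18U → rack 2 (remaining 6U)
18U → rack 3 (remaining 24U)
18U → rack 3 (remaining 6U)
18U → rack 4 (remaining 24U)
18U → rack 4 (remaining 6U)
18U → rack 5 (remaining 24U)
17U → rack 5 (remaining 7U)
16U → rack 6 (remaining 26U)
15U → rack 6 (remaining 11U)
15U → rack 7 (remaining 27U)
15U → rack 7 (remaining 12U)
14U → rack 8 (remaining 28U)
Final racks: [18,18] [18,18] [18,18] [18,18] [18,17] [16,15] [15,15] [14].

8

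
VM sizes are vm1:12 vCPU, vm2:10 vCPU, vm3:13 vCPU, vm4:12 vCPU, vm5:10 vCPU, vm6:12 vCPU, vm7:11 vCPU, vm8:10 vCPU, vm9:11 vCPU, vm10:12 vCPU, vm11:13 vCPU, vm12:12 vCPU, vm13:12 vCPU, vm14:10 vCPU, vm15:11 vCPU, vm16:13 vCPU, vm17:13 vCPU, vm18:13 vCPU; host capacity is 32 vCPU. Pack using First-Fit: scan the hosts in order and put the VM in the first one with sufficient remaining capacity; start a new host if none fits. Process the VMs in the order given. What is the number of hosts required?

vm1 (12 vCPU) → host 1 (remaining 20 vCPU)
vm2 (10 vCPU) → host 1 (remaining 10 vCPU)
vm3 (13 vCPU) → host 2 (remaining 19 vCPU)
vm4 (12 vCPU) → host 2 (remaining 7 vCPU)
vm5 (10 vCPU) → host 1 (remaining 0 vCPU)
vm6 (12 vCPU) → host 3 (remaining 20 vCPU)
vm7 (11 vCPU) → host 3 (remaining 9 vCPU)
vm8 (10 vCPU) → host 4 (remaining 22 vCPU)
vm9 (11 vCPU) → host 4 (remaining 11 vCPU)
vm10 (12 vCPU) → host 5 (remaining 20 vCPU)
vm11 (13 vCPU) → host 5 (remaining 7 vCPU)
vm12 (12 vCPU) → host 6 (remaining 20 vCPU)
vm13 (12 vCPU) → host 6 (remaining 8 vCPU)
vm14 (10 vCPU) → host 4 (remaining 1 vCPU)
vm15 (11 vCPU) → host 7 (remaining 21 vCPU)
vm16 (13 vCPU) → host 7 (remaining 8 vCPU)
vm17 (13 vCPU) → host 8 (remaining 19 vCPU)
vm18 (13 vCPU) → host 8 (remaining 6 vCPU)

8 hosts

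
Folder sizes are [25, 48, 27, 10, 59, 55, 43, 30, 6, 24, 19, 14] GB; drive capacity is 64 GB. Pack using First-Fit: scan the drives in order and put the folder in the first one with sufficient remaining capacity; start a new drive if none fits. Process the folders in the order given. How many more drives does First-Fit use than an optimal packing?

First-Fit: [25,27,10] [48,6] [59] [55] [43,19] [30,24] [14] → 7 drives.
Total size 360 GB; any packing needs at least ⌈360/64⌉ = 6 drives.
An optimal packing achieves that bound: [59] [55,6] [48,14] [43,19] [30,27] [25,24,10] → 6 drives.
Excess: 7 − 6 = 1.

1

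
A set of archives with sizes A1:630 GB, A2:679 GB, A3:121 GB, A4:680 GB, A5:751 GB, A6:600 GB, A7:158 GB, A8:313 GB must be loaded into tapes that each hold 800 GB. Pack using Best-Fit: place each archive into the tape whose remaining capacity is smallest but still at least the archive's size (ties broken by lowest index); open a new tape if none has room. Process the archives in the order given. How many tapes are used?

6 tapes

tape 1: place A1 (630 GB), 170 GB left
tape 2: place A2 (679 GB), 121 GB left
tape 2: place A3 (121 GB), 0 GB left
tape 3: place A4 (680 GB), 120 GB left
tape 4: place A5 (751 GB), 49 GB left
tape 5: place A6 (600 GB), 200 GB left
tape 1: place A7 (158 GB), 12 GB left
tape 6: place A8 (313 GB), 487 GB left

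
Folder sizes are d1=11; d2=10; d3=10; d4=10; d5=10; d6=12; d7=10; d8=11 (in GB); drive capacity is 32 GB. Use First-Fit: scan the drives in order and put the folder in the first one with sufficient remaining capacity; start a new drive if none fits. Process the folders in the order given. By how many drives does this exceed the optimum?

0

First-Fit: [11,10,10] [10,10,12] [10,11] → 3 drives.
Total size 84 GB; any packing needs at least ⌈84/32⌉ = 3 drives.
So 3 is already optimal.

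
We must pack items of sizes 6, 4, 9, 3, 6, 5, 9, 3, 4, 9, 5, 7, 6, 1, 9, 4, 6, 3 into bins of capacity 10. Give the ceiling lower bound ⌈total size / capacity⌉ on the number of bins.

10

Total size = 6 + 4 + 9 + 3 + 6 + 5 + 9 + 3 + 4 + 9 + 5 + 7 + 6 + 1 + 9 + 4 + 6 + 3 = 99.
⌈99 / 10⌉ = 10.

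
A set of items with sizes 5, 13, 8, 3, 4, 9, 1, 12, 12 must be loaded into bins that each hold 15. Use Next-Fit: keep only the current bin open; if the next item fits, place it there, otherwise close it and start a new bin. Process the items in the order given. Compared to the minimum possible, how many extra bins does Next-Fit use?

Next-Fit: [5] [13] [8,3,4] [9,1] [12] [12] → 6 bins.
Total size 67; any packing needs at least ⌈67/15⌉ = 5 bins.
An optimal packing achieves that bound: [13,1] [12,3] [12] [9,5] [8,4] → 5 bins.
Excess: 6 − 5 = 1.

1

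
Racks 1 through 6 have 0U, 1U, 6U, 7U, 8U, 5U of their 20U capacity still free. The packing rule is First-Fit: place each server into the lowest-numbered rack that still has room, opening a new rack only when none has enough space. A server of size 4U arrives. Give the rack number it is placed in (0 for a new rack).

Racks with room: rack 3 (6U), rack 4 (7U), rack 5 (8U), rack 6 (5U).
The first with room is rack 3.

3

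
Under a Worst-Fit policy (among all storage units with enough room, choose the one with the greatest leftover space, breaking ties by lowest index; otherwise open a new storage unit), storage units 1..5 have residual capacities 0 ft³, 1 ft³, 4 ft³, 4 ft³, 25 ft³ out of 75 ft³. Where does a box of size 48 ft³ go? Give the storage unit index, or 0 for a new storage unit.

No storage unit has ≥ 48 ft³ free, so a new storage unit is opened.

0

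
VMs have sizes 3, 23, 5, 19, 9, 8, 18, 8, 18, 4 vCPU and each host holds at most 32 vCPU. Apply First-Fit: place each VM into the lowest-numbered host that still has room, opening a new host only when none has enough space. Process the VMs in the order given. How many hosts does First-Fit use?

4 hosts

Put 3 vCPU in host 1; 29 vCPU remain.
Put 23 vCPU in host 1; 6 vCPU remain.
Put 5 vCPU in host 1; 1 vCPU remain.
Put 19 vCPU in host 2; 13 vCPU remain.
Put 9 vCPU in host 2; 4 vCPU remain.
Put 8 vCPU in host 3; 24 vCPU remain.
Put 18 vCPU in host 3; 6 vCPU remain.
Put 8 vCPU in host 4; 24 vCPU remain.
Put 18 vCPU in host 4; 6 vCPU remain.
Put 4 vCPU in host 2; 0 vCPU remain.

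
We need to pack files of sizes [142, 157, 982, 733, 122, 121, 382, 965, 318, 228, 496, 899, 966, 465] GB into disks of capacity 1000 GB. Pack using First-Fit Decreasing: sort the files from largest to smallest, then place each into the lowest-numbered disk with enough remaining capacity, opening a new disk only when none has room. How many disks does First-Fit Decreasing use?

8

Sorted descending: 982, 966, 965, 899, 733, 496, 465, 382, 318, 228, 157, 142, 122, 121.
982 GB → disk 1 (remaining 18 GB)
966 GB → disk 2 (remaining 34 GB)
965 GB → disk 3 (remaining 35 GB)
899 GB → disk 4 (remaining 101 GB)
733 GB → disk 5 (remaining 267 GB)
496 GB → disk 6 (remaining 504 GB)
465 GB → disk 6 (remaining 39 GB)
382 GB → disk 7 (remaining 618 GB)
318 GB → disk 7 (remaining 300 GB)
228 GB → disk 5 (remaining 39 GB)
157 GB → disk 7 (remaining 143 GB)
142 GB → disk 7 (remaining 1 GB)
122 GB → disk 8 (remaining 878 GB)
121 GB → disk 8 (remaining 757 GB)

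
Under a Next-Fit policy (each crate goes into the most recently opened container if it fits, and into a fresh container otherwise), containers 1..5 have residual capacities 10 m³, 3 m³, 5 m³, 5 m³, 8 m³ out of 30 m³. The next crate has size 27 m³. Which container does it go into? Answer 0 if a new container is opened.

Next-Fit only looks at container 5, which has 8 m³ free.
27 m³ does not fit, so a new container is opened.

0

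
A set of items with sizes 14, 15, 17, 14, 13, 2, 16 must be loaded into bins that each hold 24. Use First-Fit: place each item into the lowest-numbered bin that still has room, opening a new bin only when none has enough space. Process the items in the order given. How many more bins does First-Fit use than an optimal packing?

0

First-Fit: [14,2] [15] [17] [14] [13] [16] → 6 bins.
6 items exceed 12 (half the capacity), and no two of those can share a bin, so at least 6 bins are needed.
So 6 is already optimal.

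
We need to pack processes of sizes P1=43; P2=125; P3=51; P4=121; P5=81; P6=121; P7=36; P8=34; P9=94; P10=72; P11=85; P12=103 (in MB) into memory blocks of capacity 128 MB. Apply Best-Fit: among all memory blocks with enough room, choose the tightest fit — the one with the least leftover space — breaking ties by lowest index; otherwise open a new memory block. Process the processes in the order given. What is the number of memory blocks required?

Put P1 (43 MB) in memory block 1; 85 MB remain.
Put P2 (125 MB) in memory block 2; 3 MB remain.
Put P3 (51 MB) in memory block 1; 34 MB remain.
Put P4 (121 MB) in memory block 3; 7 MB remain.
Put P5 (81 MB) in memory block 4; 47 MB remain.
Put P6 (121 MB) in memory block 5; 7 MB remain.
Put P7 (36 MB) in memory block 4; 11 MB remain.
Put P8 (34 MB) in memory block 1; 0 MB remain.
Put P9 (94 MB) in memory block 6; 34 MB remain.
Put P10 (72 MB) in memory block 7; 56 MB remain.
Put P11 (85 MB) in memory block 8; 43 MB remain.
Put P12 (103 MB) in memory block 9; 25 MB remain.

9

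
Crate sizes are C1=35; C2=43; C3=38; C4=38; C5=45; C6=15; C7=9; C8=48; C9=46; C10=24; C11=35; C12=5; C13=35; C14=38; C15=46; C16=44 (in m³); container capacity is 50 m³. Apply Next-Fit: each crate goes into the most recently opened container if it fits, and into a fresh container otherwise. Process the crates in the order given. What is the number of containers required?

Put C1 (35 m³) in container 1; 15 m³ remain.
Put C2 (43 m³) in container 2; 7 m³ remain.
Put C3 (38 m³) in container 3; 12 m³ remain.
Put C4 (38 m³) in container 4; 12 m³ remain.
Put C5 (45 m³) in container 5; 5 m³ remain.
Put C6 (15 m³) in container 6; 35 m³ remain.
Put C7 (9 m³) in container 6; 26 m³ remain.
Put C8 (48 m³) in container 7; 2 m³ remain.
Put C9 (46 m³) in container 8; 4 m³ remain.
Put C10 (24 m³) in container 9; 26 m³ remain.
Put C11 (35 m³) in container 10; 15 m³ remain.
Put C12 (5 m³) in container 10; 10 m³ remain.
Put C13 (35 m³) in container 11; 15 m³ remain.
Put C14 (38 m³) in container 12; 12 m³ remain.
Put C15 (46 m³) in container 13; 4 m³ remain.
Put C16 (44 m³) in container 14; 6 m³ remain.

14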